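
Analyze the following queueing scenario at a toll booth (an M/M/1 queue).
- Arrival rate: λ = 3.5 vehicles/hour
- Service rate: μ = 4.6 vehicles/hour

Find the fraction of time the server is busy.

Server utilization: ρ = λ/μ
ρ = 3.5/4.6 = 0.7609
The server is busy 76.09% of the time.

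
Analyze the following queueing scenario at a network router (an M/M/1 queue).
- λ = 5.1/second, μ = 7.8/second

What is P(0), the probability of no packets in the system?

ρ = λ/μ = 5.1/7.8 = 0.6538
P(0) = 1 - ρ = 1 - 0.6538 = 0.3462
The server is idle 34.62% of the time.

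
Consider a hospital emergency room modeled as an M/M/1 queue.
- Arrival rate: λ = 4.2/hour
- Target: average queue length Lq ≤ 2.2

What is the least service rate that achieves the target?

For M/M/1: Lq = λ²/(μ(μ-λ))
Need Lq ≤ 2.2, i.e. μ(μ-λ) ≥ λ²/2.2
μ² - 4.2μ - 17.64/2.2 ≥ 0  →  μ² - 4.2μ - 8.01818 ≥ 0
Quadratic formula (positive root): μ = [λ + √(λ² + 4×8.01818)]/2
Discriminant: 17.64 + 4×8.01818 = 49.7127, √49.7127 = 7.0507
μ ≥ (4.2 + 7.0507)/2 = 5.6254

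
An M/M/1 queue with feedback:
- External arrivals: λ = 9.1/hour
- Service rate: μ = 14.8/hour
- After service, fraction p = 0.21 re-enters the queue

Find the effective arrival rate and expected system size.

Effective arrival rate: λ_eff = λ/(1-p) = 9.1/(1-0.21) = 9.1/0.79 = 11.5190
ρ = λ_eff/μ = 11.5190/14.8 = 0.77831
L = ρ/(1-ρ) = 0.77831/(1-0.77831) = 3.5108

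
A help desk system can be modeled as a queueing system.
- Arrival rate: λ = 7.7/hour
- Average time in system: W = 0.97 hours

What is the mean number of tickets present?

Little's Law: L = λW
L = 7.7 × 0.97 = 7.4690 tickets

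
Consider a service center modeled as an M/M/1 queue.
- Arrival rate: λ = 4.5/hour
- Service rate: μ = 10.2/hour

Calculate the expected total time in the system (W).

First, compute utilization: ρ = λ/μ = 4.5/10.2 = 0.4412
For M/M/1: W = 1/(μ-λ)
W = 1/(10.2-4.5) = 1/5.70
W = 0.1754 hours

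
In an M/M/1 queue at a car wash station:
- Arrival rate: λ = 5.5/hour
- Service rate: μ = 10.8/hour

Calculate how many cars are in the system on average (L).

ρ = λ/μ = 5.5/10.8 = 0.5093
For M/M/1: L = λ/(μ-λ)
L = 5.5/(10.8-5.5) = 5.5/5.30
L = 1.0377 cars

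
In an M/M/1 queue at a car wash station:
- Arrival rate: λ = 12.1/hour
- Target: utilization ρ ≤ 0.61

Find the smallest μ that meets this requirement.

ρ = λ/μ, so μ = λ/ρ
μ ≥ 12.1/0.61 = 19.8361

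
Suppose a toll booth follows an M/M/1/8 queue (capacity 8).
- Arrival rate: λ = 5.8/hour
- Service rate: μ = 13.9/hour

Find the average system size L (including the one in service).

ρ = λ/μ = 5.8/13.9 = 0.417266
P₀ = (1-ρ)/(1-ρ^(K+1)) = (1-0.417266)/(1-0.417266^9) = 0.58273/0.99962 = 0.5830
P_K = P₀×ρ^K = 0.58296 × 0.417266^8 = 0.58296 × 0.00091898 = 0.0005357
L = ρ[1 - (K+1)ρ^K + Kρ^(K+1)] / [(1-ρ)(1-ρ^(K+1))]
L = 0.417266 × (1 - 9×0.0009190 + 8×0.0003835) / ((1 - 0.417266) × (1 - 0.0003835)) = 0.7126 vehicles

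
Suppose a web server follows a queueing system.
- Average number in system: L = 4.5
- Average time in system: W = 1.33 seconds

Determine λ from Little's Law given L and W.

Little's Law: L = λW, so λ = L/W
λ = 4.5/1.33 = 3.3835 requests/second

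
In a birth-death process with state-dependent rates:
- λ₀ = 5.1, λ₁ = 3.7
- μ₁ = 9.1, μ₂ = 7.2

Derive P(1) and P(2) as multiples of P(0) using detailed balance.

Balance equations:
State 0: λ₀P₀ = μ₁P₁ → P₁ = (λ₀/μ₁)P₀ = (5.1/9.1)P₀ = 0.5604P₀
State 1: P₂ = (λ₀λ₁)/(μ₁μ₂)P₀ = (5.1×3.7)/(9.1×7.2)P₀ = 0.2880P₀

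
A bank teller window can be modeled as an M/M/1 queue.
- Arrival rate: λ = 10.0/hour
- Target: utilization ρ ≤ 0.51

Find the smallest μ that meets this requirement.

ρ = λ/μ, so μ = λ/ρ
μ ≥ 10.0/0.51 = 19.6078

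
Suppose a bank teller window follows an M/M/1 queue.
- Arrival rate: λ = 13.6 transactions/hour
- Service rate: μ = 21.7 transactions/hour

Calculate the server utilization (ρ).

Server utilization: ρ = λ/μ
ρ = 13.6/21.7 = 0.6267
The server is busy 62.67% of the time.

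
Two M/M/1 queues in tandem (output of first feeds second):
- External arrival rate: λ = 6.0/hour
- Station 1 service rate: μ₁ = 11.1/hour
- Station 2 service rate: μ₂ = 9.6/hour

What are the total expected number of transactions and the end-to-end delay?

By Jackson's theorem, each station behaves as independent M/M/1.
Station 1: ρ₁ = 6.0/11.1 = 0.5405, L₁ = ρ₁/(1-ρ₁) = λ/(μ₁-λ) = 6.0/5.10 = 1.17647
Station 2: ρ₂ = 6.0/9.6 = 0.6250, L₂ = ρ₂/(1-ρ₂) = λ/(μ₂-λ) = 6.0/3.60 = 1.66667
Total: L = L₁ + L₂ = 1.17647 + 1.66667 = 2.8431
W = L/λ = 2.8431/6.0 = 0.4739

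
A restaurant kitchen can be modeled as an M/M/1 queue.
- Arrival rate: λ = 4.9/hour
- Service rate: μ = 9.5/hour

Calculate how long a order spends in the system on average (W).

First, compute utilization: ρ = λ/μ = 4.9/9.5 = 0.5158
For M/M/1: W = 1/(μ-λ)
W = 1/(9.5-4.9) = 1/4.60
W = 0.2174 hours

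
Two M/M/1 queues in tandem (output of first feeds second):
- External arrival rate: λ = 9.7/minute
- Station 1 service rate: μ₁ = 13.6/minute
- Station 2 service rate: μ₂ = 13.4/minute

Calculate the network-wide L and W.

By Jackson's theorem, each station behaves as independent M/M/1.
Station 1: ρ₁ = 9.7/13.6 = 0.7132, L₁ = ρ₁/(1-ρ₁) = λ/(μ₁-λ) = 9.7/3.90 = 2.4872
Station 2: ρ₂ = 9.7/13.4 = 0.7239, L₂ = ρ₂/(1-ρ₂) = λ/(μ₂-λ) = 9.7/3.70 = 2.6216
Total: L = L₁ + L₂ = 2.4872 + 2.6216 = 5.1088
W = L/λ = 5.1088/9.7 = 0.5267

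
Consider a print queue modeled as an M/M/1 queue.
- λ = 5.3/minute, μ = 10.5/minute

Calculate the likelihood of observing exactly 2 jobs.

ρ = λ/μ = 5.3/10.5 = 0.5048
P(n) = (1-ρ)ρⁿ
P(2) = (1-0.5048) × 0.5048^2
P(2) = 0.4952 × 0.2548
P(2) = 0.1262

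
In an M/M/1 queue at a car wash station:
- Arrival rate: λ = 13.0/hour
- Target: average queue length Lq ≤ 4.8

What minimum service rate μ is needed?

For M/M/1: Lq = λ²/(μ(μ-λ))
Need Lq ≤ 4.8, i.e. μ(μ-λ) ≥ λ²/4.8
μ² - 13.0μ - 169.00/4.8 ≥ 0  →  μ² - 13.0μ - 35.20833 ≥ 0
Quadratic formula (positive root): μ = [λ + √(λ² + 4×35.20833)]/2
Discriminant: 169.00 + 4×35.20833 = 309.8333, √309.8333 = 17.60208
μ ≥ (13.0 + 17.60208)/2 = 15.3010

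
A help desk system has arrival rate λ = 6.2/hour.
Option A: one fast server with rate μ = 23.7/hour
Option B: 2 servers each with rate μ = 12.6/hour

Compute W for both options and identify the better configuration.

Option A: single server μ = 23.7 (M/M/1)
  ρ_A = 6.2/23.7 = 0.2616
  W_A = 1/(μ-λ) = 1/(23.7-6.2) = 1/17.50 = 0.05714

Option B: 2 servers μ = 12.6 (M/M/2)
  ρ_B = λ/(cμ) = 6.2/(2×12.6) = 0.2460
  Offered load a = λ/μ = cρ = 6.2/12.6 = 0.4921
  P₀ = [ Σₙ₌₀^1 aⁿ/n! + a^2/(2!(1-ρ)) ]⁻¹
  Σ = a^0/0! + a^1/1! = 1.0000 + 0.4921 = 1.4921
  a^2/(2!(1-ρ)) = 0.24213/(2 × 0.75397) = 0.1606
  P₀ = 1/(1.4921 + 0.1606) = 0.6051
  Lq = P₀·a^2·ρ / (2!(1-ρ)²) = 0.6051 × 0.2421 × 0.2460 / (2 × 0.5685) = 0.03170
  Wq_B = Lq/λ = 0.031705/6.2 = 0.005114
  W_B = Wq_B + 1/μ = 0.005114 + 0.07937 = 0.08448

Since W_A = 0.05714 < W_B = 0.08448, Option A (single fast server) has the shorter time in system.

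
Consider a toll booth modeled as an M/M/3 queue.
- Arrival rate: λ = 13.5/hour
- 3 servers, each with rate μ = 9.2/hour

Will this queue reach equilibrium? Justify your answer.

Stability requires ρ = λ/(cμ) < 1
ρ = 13.5/(3 × 9.2) = 13.5/27.60 = 0.4891
Since 0.4891 < 1, the system is STABLE.
The servers are busy 48.91% of the time.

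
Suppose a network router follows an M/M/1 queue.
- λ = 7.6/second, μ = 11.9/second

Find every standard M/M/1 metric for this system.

Step 1: ρ = λ/μ = 7.6/11.9 = 0.6387
Step 2: L = λ/(μ-λ) = 7.6/4.30 = 1.7674
Step 3: Lq = λ²/(μ(μ-λ)) = 57.76/(11.9×4.30) = 1.1288
Step 4: W = 1/(μ-λ) = 1/4.30 = 0.232558
Step 5: Wq = λ/(μ(μ-λ)) = 7.6/(11.9×4.30) = 0.1485
Step 6: P(0) = 1-ρ = 0.3613
Verify: L = λW = 7.6×0.232558 = 1.7674 ✔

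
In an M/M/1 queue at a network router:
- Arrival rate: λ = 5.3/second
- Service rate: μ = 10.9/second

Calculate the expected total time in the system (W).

First, compute utilization: ρ = λ/μ = 5.3/10.9 = 0.4862
For M/M/1: W = 1/(μ-λ)
W = 1/(10.9-5.3) = 1/5.60
W = 0.1786 seconds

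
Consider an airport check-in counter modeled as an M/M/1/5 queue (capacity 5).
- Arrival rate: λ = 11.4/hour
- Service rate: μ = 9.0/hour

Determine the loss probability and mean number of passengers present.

ρ = λ/μ = 11.4/9.0 = 1.26667
P₀ = (1-ρ)/(1-ρ^(K+1)) = (1-1.26667)/(1-1.26667^6) = -0.26667/-3.1303 = 0.08519
P_K = P₀×ρ^K = 0.08519 × 1.26667^5 = 0.08519 × 3.2607 = 0.2778
Blocking probability P_5 = 0.2778 (27.78%)
L = ρ[1 - (K+1)ρ^K + Kρ^(K+1)] / [(1-ρ)(1-ρ^(K+1))]
L = 1.26667 × (1 - 6×3.26075 + 5×4.13029) / ((1 - 1.26667) × (1 - 4.13029)) = 3.1668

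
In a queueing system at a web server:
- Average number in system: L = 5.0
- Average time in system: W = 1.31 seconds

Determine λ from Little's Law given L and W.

Little's Law: L = λW, so λ = L/W
λ = 5.0/1.31 = 3.8168 requests/second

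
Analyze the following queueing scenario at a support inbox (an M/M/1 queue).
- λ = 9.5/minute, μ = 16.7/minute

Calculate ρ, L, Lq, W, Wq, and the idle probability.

Step 1: ρ = λ/μ = 9.5/16.7 = 0.5689
Step 2: L = λ/(μ-λ) = 9.5/7.20 = 1.3194
Step 3: Lq = λ²/(μ(μ-λ)) = 90.25/(16.7×7.20) = 0.7506
Step 4: W = 1/(μ-λ) = 1/7.20 = 0.138889
Step 5: Wq = λ/(μ(μ-λ)) = 9.5/(16.7×7.20) = 0.07901
Step 6: P(0) = 1-ρ = 0.4311
Verify: L = λW = 9.5×0.138889 = 1.3194 ✔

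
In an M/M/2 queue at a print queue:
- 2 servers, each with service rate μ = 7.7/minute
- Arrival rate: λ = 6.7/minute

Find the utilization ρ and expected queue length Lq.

Traffic intensity: ρ = λ/(cμ) = 6.7/(2×7.7) = 0.4351
Since ρ = 0.4351 < 1, system is stable.
Offered load a = λ/μ = cρ = 6.7/7.7 = 0.8701
P₀ = [ Σₙ₌₀^1 aⁿ/n! + a^2/(2!(1-ρ)) ]⁻¹
Σ = a^0/0! + a^1/1! = 1.0000 + 0.8701 = 1.8701
a^2/(2!(1-ρ)) = 0.7571/(2 × 0.5649) = 0.6701
P₀ = 1/(1.8701 + 0.6701) = 0.3937
Lq = P₀·a^2·ρ / (2!(1-ρ)²) = 0.39367 × 0.75713 × 0.43506 / (2 × 0.31915) = 0.2032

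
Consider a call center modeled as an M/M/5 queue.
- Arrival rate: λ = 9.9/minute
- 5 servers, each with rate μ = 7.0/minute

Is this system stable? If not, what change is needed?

Stability requires ρ = λ/(cμ) < 1
ρ = 9.9/(5 × 7.0) = 9.9/35.00 = 0.2829
Since 0.2829 < 1, the system is STABLE.
The servers are busy 28.29% of the time.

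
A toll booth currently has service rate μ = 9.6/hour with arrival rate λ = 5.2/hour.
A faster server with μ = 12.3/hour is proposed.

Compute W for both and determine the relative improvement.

System 1: ρ₁ = 5.2/9.6 = 0.5417, W₁ = 1/(9.6-5.2) = 0.22727
System 2: ρ₂ = 5.2/12.3 = 0.4228, W₂ = 1/(12.3-5.2) = 0.14085
Improvement: (W₁-W₂)/W₁ = (0.22727-0.14085)/0.22727 = 38.03%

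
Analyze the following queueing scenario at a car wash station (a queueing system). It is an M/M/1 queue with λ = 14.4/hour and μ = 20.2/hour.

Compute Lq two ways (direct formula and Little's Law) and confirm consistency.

Method 1 (direct): Lq = λ²/(μ(μ-λ)) = 207.36/(20.2 × 5.80) = 1.7699

Method 2 (Little's Law):
W = 1/(μ-λ) = 1/5.80 = 0.17241
Wq = W - 1/μ = 0.17241 - 0.049505 = 0.12291
Lq = λWq = 14.4 × 0.12291 = 1.7699 ✔ (matches Method 1)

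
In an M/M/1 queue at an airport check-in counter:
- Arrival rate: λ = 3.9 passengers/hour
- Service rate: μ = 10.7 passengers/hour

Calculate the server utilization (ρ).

Server utilization: ρ = λ/μ
ρ = 3.9/10.7 = 0.3645
The server is busy 36.45% of the time.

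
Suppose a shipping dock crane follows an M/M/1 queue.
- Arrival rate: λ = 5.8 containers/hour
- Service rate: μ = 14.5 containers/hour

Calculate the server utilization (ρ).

Server utilization: ρ = λ/μ
ρ = 5.8/14.5 = 0.4000
The server is busy 40.00% of the time.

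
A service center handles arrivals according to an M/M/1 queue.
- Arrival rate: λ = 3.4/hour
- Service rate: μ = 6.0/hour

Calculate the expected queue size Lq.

ρ = λ/μ = 3.4/6.0 = 0.5667
For M/M/1: Lq = λ²/(μ(μ-λ))
Lq = 11.56/(6.0 × 2.60)
Lq = 0.7410 customers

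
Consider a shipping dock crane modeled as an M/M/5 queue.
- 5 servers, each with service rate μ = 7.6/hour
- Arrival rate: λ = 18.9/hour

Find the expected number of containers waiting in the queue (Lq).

Traffic intensity: ρ = λ/(cμ) = 18.9/(5×7.6) = 0.4974
Since ρ = 0.4974 < 1, system is stable.
Offered load a = λ/μ = cρ = 18.9/7.6 = 2.4868
P₀ = [ Σₙ₌₀^4 aⁿ/n! + a^5/(5!(1-ρ)) ]⁻¹
Σ = a^0/0! + a^1/1! + a^2/2! + a^3/3! + a^4/4! = 1.0000 + 2.4868 + 3.0922 + 2.5633 + 1.5936 = 10.7359
a^5/(5!(1-ρ)) = 95.1133/(120 × 0.50263) = 1.5769
P₀ = 1/(10.7359 + 1.5769) = 0.08122
Lq = P₀·a^5·ρ / (5!(1-ρ)²) = 0.081216 × 95.1133 × 0.49737 / (120 × 0.25264) = 0.1267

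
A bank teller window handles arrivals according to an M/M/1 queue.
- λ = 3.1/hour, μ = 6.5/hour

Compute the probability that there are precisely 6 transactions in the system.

ρ = λ/μ = 3.1/6.5 = 0.47692
P(n) = (1-ρ)ρⁿ
P(6) = (1-0.47692) × 0.47692^6
P(6) = 0.52308 × 0.011767
P(6) = 0.006155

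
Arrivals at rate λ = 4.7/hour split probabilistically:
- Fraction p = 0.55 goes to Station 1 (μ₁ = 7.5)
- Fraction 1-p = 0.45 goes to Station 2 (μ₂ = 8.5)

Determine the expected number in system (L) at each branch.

Effective rates: λ₁ = 4.7×0.55 = 2.585, λ₂ = 4.7×0.45 = 2.115
Station 1: ρ₁ = 2.585/7.5 = 0.34467, L₁ = ρ₁/(1-ρ₁) = 0.34467/(1-0.34467) = 0.5259
Station 2: ρ₂ = 2.115/8.5 = 0.2488, L₂ = ρ₂/(1-ρ₂) = 0.2488/(1-0.2488) = 0.3312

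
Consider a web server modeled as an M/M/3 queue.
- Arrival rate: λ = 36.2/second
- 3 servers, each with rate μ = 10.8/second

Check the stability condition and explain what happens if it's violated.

Stability requires ρ = λ/(cμ) < 1
ρ = 36.2/(3 × 10.8) = 36.2/32.40 = 1.1173
Since 1.1173 ≥ 1, the system is UNSTABLE.
Need c > λ/μ = 36.2/10.8 = 3.35.
Minimum servers needed: c = 4.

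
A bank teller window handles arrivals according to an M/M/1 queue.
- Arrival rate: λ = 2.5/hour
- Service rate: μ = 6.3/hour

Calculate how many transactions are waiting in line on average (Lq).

ρ = λ/μ = 2.5/6.3 = 0.3968
For M/M/1: Lq = λ²/(μ(μ-λ))
Lq = 6.25/(6.3 × 3.80)
Lq = 0.2611 transactions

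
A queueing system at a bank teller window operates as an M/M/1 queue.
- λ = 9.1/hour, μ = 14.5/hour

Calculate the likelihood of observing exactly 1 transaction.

ρ = λ/μ = 9.1/14.5 = 0.6276
P(n) = (1-ρ)ρⁿ
P(1) = (1-0.6276) × 0.6276^1
P(1) = 0.3724 × 0.6276
P(1) = 0.2337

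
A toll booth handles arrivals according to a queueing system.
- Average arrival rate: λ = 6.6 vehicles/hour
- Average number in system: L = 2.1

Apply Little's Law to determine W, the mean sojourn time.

Little's Law: L = λW, so W = L/λ
W = 2.1/6.6 = 0.3182 hours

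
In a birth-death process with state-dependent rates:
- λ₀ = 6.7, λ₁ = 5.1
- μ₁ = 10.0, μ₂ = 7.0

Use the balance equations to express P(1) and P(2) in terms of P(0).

Balance equations:
State 0: λ₀P₀ = μ₁P₁ → P₁ = (λ₀/μ₁)P₀ = (6.7/10.0)P₀ = 0.6700P₀
State 1: P₂ = (λ₀λ₁)/(μ₁μ₂)P₀ = (6.7×5.1)/(10.0×7.0)P₀ = 0.4881P₀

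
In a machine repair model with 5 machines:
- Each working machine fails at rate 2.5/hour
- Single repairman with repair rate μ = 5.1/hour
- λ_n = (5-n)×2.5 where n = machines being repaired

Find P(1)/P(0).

P(1)/P(0) = ∏_{i=0}^{1-1} λ_i/μ_{i+1}
= (5-0)×2.5/5.1
= 2.4510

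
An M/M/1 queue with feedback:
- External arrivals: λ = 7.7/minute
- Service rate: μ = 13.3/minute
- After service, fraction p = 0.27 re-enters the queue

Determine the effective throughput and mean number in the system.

Effective arrival rate: λ_eff = λ/(1-p) = 7.7/(1-0.27) = 7.7/0.73 = 10.5479
ρ = λ_eff/μ = 10.5479/13.3 = 0.79308
L = ρ/(1-ρ) = 0.79308/(1-0.79308) = 3.8328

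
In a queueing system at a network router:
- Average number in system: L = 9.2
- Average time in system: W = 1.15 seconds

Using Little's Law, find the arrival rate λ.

Little's Law: L = λW, so λ = L/W
λ = 9.2/1.15 = 8.0000 packets/second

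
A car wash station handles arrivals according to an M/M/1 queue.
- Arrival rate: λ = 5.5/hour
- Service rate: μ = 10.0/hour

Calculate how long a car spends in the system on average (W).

First, compute utilization: ρ = λ/μ = 5.5/10.0 = 0.5500
For M/M/1: W = 1/(μ-λ)
W = 1/(10.0-5.5) = 1/4.50
W = 0.2222 hours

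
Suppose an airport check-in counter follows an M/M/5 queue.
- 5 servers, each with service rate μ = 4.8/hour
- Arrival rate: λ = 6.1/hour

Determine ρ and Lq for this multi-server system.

Traffic intensity: ρ = λ/(cμ) = 6.1/(5×4.8) = 0.2542
Since ρ = 0.2542 < 1, system is stable.
Offered load a = λ/μ = cρ = 6.1/4.8 = 1.2708
P₀ = [ Σₙ₌₀^4 aⁿ/n! + a^5/(5!(1-ρ)) ]⁻¹
Σ = a^0/0! + a^1/1! + a^2/2! + a^3/3! + a^4/4! = 1.0000 + 1.2708 + 0.8075 + 0.3421 + 0.1087 = 3.5291
a^5/(5!(1-ρ)) = 3.3147/(120 × 0.7458) = 0.03704
P₀ = 1/(3.5291 + 0.03704) = 0.2804
Lq = P₀·a^5·ρ / (5!(1-ρ)²) = 0.2804 × 3.3147 × 0.2542 / (120 × 0.5563) = 0.003539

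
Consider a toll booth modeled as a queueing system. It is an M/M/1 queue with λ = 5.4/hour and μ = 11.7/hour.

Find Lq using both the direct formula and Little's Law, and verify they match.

Method 1 (direct): Lq = λ²/(μ(μ-λ)) = 29.16/(11.7 × 6.30) = 0.3956

Method 2 (Little's Law):
W = 1/(μ-λ) = 1/6.30 = 0.15873
Wq = W - 1/μ = 0.15873 - 0.085470 = 0.07326
Lq = λWq = 5.4 × 0.07326 = 0.3956 ✔ (matches Method 1)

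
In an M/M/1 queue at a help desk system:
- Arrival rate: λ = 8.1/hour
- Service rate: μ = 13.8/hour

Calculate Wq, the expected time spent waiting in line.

First, compute utilization: ρ = λ/μ = 8.1/13.8 = 0.5870
For M/M/1: Wq = λ/(μ(μ-λ))
Wq = 8.1/(13.8 × (13.8-8.1))
Wq = 8.1/(13.8 × 5.70)
Wq = 0.1030 hours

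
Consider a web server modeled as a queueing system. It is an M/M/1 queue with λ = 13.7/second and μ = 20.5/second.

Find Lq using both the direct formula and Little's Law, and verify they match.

Method 1 (direct): Lq = λ²/(μ(μ-λ)) = 187.69/(20.5 × 6.80) = 1.3464

Method 2 (Little's Law):
W = 1/(μ-λ) = 1/6.80 = 0.14706
Wq = W - 1/μ = 0.14706 - 0.048780 = 0.09828
Lq = λWq = 13.7 × 0.09828 = 1.3464 ✔ (matches Method 1)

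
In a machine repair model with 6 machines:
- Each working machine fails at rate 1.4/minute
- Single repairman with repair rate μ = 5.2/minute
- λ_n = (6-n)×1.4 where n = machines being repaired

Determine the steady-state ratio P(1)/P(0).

P(1)/P(0) = ∏_{i=0}^{1-1} λ_i/μ_{i+1}
= (6-0)×1.4/5.2
= 1.6154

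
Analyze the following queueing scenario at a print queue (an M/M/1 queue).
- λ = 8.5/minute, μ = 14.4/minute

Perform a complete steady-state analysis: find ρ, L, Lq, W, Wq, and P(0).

Step 1: ρ = λ/μ = 8.5/14.4 = 0.5903
Step 2: L = λ/(μ-λ) = 8.5/5.90 = 1.4407
Step 3: Lq = λ²/(μ(μ-λ)) = 72.25/(14.4×5.90) = 0.8504
Step 4: W = 1/(μ-λ) = 1/5.90 = 0.16949
Step 5: Wq = λ/(μ(μ-λ)) = 8.5/(14.4×5.90) = 0.1000
Step 6: P(0) = 1-ρ = 0.4097
Verify: L = λW = 8.5×0.16949 = 1.4407 ✔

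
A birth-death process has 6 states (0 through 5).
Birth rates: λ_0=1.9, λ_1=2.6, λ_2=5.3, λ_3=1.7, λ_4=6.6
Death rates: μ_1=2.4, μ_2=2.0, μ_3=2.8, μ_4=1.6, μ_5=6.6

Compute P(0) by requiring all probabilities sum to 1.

Ratios P(n)/P(0) = (λ₀···λₙ₋₁)/(μ₁···μₙ):
P(1)/P(0) = (1.9)/(2.4) = 0.791667
P(2)/P(0) = (1.9×2.6)/(2.4×2.0) = 1.02917
P(3)/P(0) = (1.9×2.6×5.3)/(2.4×2.0×2.8) = 1.94807
P(4)/P(0) = (1.9×2.6×5.3×1.7)/(2.4×2.0×2.8×1.6) = 2.06982
P(5)/P(0) = (1.9×2.6×5.3×1.7×6.6)/(2.4×2.0×2.8×1.6×6.6) = 2.06982

Normalization: ∑ P(n) = 1
P(0) × (1.00000 + 0.791667 + 1.02917 + 1.94807 + 2.06982 + 2.06982) = 1
P(0) × 8.9085 = 1
P(0) = 1/8.9085 = 0.1123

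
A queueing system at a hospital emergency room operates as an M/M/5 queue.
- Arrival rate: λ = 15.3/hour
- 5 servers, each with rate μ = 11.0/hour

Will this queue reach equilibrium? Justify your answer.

Stability requires ρ = λ/(cμ) < 1
ρ = 15.3/(5 × 11.0) = 15.3/55.00 = 0.2782
Since 0.2782 < 1, the system is STABLE.
The servers are busy 27.82% of the time.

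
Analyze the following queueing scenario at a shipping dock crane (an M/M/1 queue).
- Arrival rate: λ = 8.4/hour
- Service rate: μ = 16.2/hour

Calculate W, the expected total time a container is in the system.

First, compute utilization: ρ = λ/μ = 8.4/16.2 = 0.5185
For M/M/1: W = 1/(μ-λ)
W = 1/(16.2-8.4) = 1/7.80
W = 0.1282 hours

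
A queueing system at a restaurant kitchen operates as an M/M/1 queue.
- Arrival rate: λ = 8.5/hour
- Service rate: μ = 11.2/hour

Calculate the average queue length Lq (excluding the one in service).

ρ = λ/μ = 8.5/11.2 = 0.7589
For M/M/1: Lq = λ²/(μ(μ-λ))
Lq = 72.25/(11.2 × 2.70)
Lq = 2.3892 orders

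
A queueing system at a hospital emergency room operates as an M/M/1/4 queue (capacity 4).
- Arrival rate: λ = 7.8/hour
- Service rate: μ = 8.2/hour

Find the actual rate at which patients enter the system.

ρ = λ/μ = 7.8/8.2 = 0.95122
P₀ = (1-ρ)/(1-ρ^(K+1)) = (1-0.95122)/(1-0.95122^5) = 0.04878/0.2212 = 0.2205
P_K = P₀×ρ^K = 0.2205 × 0.95122^4 = 0.2205 × 0.8187 = 0.1805
λ_eff = λ(1-P_K) = 7.8 × (1 - 0.18051) = 7.8 × 0.81949 = 6.3920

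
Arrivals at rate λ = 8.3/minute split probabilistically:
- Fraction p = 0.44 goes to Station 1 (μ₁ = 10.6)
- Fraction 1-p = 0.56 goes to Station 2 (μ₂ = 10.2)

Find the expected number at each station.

Effective rates: λ₁ = 8.3×0.44 = 3.652, λ₂ = 8.3×0.56 = 4.648
Station 1: ρ₁ = 3.652/10.6 = 0.3445, L₁ = ρ₁/(1-ρ₁) = 0.3445/(1-0.3445) = 0.5256
Station 2: ρ₂ = 4.648/10.2 = 0.4557, L₂ = ρ₂/(1-ρ₂) = 0.4557/(1-0.4557) = 0.8372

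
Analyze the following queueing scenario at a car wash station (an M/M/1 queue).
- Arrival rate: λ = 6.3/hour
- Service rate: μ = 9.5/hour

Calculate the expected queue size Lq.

ρ = λ/μ = 6.3/9.5 = 0.6632
For M/M/1: Lq = λ²/(μ(μ-λ))
Lq = 39.69/(9.5 × 3.20)
Lq = 1.3056 cars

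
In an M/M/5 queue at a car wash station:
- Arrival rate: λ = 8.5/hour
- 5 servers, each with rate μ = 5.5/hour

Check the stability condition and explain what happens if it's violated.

Stability requires ρ = λ/(cμ) < 1
ρ = 8.5/(5 × 5.5) = 8.5/27.50 = 0.3091
Since 0.3091 < 1, the system is STABLE.
The servers are busy 30.91% of the time.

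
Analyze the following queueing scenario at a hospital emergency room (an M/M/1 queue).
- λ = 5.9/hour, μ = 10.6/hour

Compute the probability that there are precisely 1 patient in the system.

ρ = λ/μ = 5.9/10.6 = 0.5566
P(n) = (1-ρ)ρⁿ
P(1) = (1-0.5566) × 0.5566^1
P(1) = 0.4434 × 0.5566
P(1) = 0.2468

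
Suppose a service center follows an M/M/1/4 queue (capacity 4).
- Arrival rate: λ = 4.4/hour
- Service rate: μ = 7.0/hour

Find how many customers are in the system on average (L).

ρ = λ/μ = 4.4/7.0 = 0.62857
P₀ = (1-ρ)/(1-ρ^(K+1)) = (1-0.62857)/(1-0.62857^5) = 0.3714/0.9019 = 0.4118
P_K = P₀×ρ^K = 0.41184 × 0.62857^4 = 0.41184 × 0.15610 = 0.06429
L = ρ[1 - (K+1)ρ^K + Kρ^(K+1)] / [(1-ρ)(1-ρ^(K+1))]
L = 0.62857 × (1 - 5×0.1561 + 4×0.09812) / ((1 - 0.62857) × (1 - 0.09812)) = 1.1483 customers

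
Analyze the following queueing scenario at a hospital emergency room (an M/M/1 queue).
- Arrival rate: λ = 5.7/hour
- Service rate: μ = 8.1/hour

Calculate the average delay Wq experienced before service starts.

First, compute utilization: ρ = λ/μ = 5.7/8.1 = 0.7037
For M/M/1: Wq = λ/(μ(μ-λ))
Wq = 5.7/(8.1 × (8.1-5.7))
Wq = 5.7/(8.1 × 2.40)
Wq = 0.2932 hours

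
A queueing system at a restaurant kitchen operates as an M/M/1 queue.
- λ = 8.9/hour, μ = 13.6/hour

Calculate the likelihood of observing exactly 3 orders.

ρ = λ/μ = 8.9/13.6 = 0.6544
P(n) = (1-ρ)ρⁿ
P(3) = (1-0.6544) × 0.6544^3
P(3) = 0.34560 × 0.28024
P(3) = 0.09685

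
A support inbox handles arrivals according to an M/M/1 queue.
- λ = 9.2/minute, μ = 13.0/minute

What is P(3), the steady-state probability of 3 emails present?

ρ = λ/μ = 9.2/13.0 = 0.7077
P(n) = (1-ρ)ρⁿ
P(3) = (1-0.7077) × 0.7077^3
P(3) = 0.2923 × 0.3544
P(3) = 0.1036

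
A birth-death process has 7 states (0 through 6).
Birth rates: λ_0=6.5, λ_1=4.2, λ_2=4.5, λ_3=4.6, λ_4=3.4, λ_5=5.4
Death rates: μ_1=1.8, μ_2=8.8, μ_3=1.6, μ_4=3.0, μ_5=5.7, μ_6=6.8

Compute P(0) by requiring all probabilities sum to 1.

Ratios P(n)/P(0) = (λ₀···λₙ₋₁)/(μ₁···μₙ):
P(1)/P(0) = (6.5)/(1.8) = 3.6111
P(2)/P(0) = (6.5×4.2)/(1.8×8.8) = 1.7235
P(3)/P(0) = (6.5×4.2×4.5)/(1.8×8.8×1.6) = 4.8473
P(4)/P(0) = (6.5×4.2×4.5×4.6)/(1.8×8.8×1.6×3.0) = 7.4325
P(5)/P(0) = (6.5×4.2×4.5×4.6×3.4)/(1.8×8.8×1.6×3.0×5.7) = 4.4334
P(6)/P(0) = (6.5×4.2×4.5×4.6×3.4×5.4)/(1.8×8.8×1.6×3.0×5.7×6.8) = 3.5207

Normalization: ∑ P(n) = 1
P(0) × (1.0000 + 3.6111 + 1.7235 + 4.8473 + 7.4325 + 4.4334 + 3.5207) = 1
P(0) × 26.5685 = 1
P(0) = 1/26.5685 = 0.03764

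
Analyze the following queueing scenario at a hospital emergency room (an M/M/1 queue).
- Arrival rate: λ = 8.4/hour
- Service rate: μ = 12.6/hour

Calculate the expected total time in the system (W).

First, compute utilization: ρ = λ/μ = 8.4/12.6 = 0.6667
For M/M/1: W = 1/(μ-λ)
W = 1/(12.6-8.4) = 1/4.20
W = 0.2381 hours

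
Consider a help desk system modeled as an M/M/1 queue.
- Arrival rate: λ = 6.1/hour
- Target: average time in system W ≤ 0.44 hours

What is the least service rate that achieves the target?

For M/M/1: W = 1/(μ-λ)
Need W ≤ 0.44, so 1/(μ-λ) ≤ 0.44
μ - λ ≥ 1/0.44 = 2.2727
μ ≥ 6.1 + 2.2727 = 8.3727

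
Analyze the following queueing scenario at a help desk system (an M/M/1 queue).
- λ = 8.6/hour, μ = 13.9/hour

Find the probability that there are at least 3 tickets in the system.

ρ = λ/μ = 8.6/13.9 = 0.6187
P(N ≥ n) = ρⁿ
P(N ≥ 3) = 0.6187^3
P(N ≥ 3) = 0.2368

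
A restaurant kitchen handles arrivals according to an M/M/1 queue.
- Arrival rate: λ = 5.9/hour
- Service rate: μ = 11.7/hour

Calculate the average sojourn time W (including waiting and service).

First, compute utilization: ρ = λ/μ = 5.9/11.7 = 0.5043
For M/M/1: W = 1/(μ-λ)
W = 1/(11.7-5.9) = 1/5.80
W = 0.1724 hours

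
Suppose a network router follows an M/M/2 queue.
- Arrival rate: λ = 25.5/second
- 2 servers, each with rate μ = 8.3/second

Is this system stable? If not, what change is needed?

Stability requires ρ = λ/(cμ) < 1
ρ = 25.5/(2 × 8.3) = 25.5/16.60 = 1.5361
Since 1.5361 ≥ 1, the system is UNSTABLE.
Need c > λ/μ = 25.5/8.3 = 3.07.
Minimum servers needed: c = 4.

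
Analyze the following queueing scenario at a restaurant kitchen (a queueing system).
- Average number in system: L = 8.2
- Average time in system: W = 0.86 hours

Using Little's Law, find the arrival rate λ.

Little's Law: L = λW, so λ = L/W
λ = 8.2/0.86 = 9.5349 orders/hour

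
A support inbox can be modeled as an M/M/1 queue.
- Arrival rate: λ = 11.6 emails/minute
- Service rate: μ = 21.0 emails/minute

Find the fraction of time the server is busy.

Server utilization: ρ = λ/μ
ρ = 11.6/21.0 = 0.5524
The server is busy 55.24% of the time.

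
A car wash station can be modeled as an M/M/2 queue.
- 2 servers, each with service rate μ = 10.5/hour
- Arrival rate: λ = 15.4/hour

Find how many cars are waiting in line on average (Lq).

Traffic intensity: ρ = λ/(cμ) = 15.4/(2×10.5) = 0.7333
Since ρ = 0.7333 < 1, system is stable.
Offered load a = λ/μ = cρ = 15.4/10.5 = 1.4667
P₀ = [ Σₙ₌₀^1 aⁿ/n! + a^2/(2!(1-ρ)) ]⁻¹
Σ = a^0/0! + a^1/1! = 1.0000 + 1.4667 = 2.4667
a^2/(2!(1-ρ)) = 2.1511/(2 × 0.26667) = 4.0333
P₀ = 1/(2.4667 + 4.0333) = 0.1538
Lq = P₀·a^2·ρ / (2!(1-ρ)²) = 0.15385 × 2.1511 × 0.73333 / (2 × 0.071111) = 1.7064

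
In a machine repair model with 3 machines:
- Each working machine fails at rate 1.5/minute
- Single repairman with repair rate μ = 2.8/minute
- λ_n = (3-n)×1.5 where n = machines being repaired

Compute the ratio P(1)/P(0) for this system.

P(1)/P(0) = ∏_{i=0}^{1-1} λ_i/μ_{i+1}
= (3-0)×1.5/2.8
= 1.6071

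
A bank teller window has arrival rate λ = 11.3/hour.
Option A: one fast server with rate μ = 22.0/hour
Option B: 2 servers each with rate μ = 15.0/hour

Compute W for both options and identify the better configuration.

Option A: single server μ = 22.0 (M/M/1)
  ρ_A = 11.3/22.0 = 0.5136
  W_A = 1/(μ-λ) = 1/(22.0-11.3) = 1/10.70 = 0.09346

Option B: 2 servers μ = 15.0 (M/M/2)
  ρ_B = λ/(cμ) = 11.3/(2×15.0) = 0.3767
  Offered load a = λ/μ = cρ = 11.3/15.0 = 0.7533
  P₀ = [ Σₙ₌₀^1 aⁿ/n! + a^2/(2!(1-ρ)) ]⁻¹
  Σ = a^0/0! + a^1/1! = 1.0000 + 0.7533 = 1.7533
  a^2/(2!(1-ρ)) = 0.5675/(2 × 0.6233) = 0.4552
  P₀ = 1/(1.7533 + 0.4552) = 0.4528
  Lq = P₀·a^2·ρ / (2!(1-ρ)²) = 0.4528 × 0.5675 × 0.3767 / (2 × 0.3885) = 0.1246
  Wq_B = Lq/λ = 0.12455/11.3 = 0.01102
  W_B = Wq_B + 1/μ = 0.01102 + 0.06667 = 0.07769

Since W_B = 0.07769 < W_A = 0.09346, Option B (multiple servers) has the shorter time in system.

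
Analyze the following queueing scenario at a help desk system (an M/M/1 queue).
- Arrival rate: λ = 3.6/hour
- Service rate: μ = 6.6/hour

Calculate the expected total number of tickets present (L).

ρ = λ/μ = 3.6/6.6 = 0.5455
For M/M/1: L = λ/(μ-λ)
L = 3.6/(6.6-3.6) = 3.6/3.00
L = 1.2000 tickets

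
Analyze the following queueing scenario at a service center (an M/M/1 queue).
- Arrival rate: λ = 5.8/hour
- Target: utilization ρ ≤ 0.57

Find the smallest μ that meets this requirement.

ρ = λ/μ, so μ = λ/ρ
μ ≥ 5.8/0.57 = 10.1754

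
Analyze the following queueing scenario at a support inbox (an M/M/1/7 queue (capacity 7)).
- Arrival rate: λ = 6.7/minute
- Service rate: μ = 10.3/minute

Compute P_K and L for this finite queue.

ρ = λ/μ = 6.7/10.3 = 0.65049
P₀ = (1-ρ)/(1-ρ^(K+1)) = (1-0.65049)/(1-0.65049^8) = 0.3495/0.9679 = 0.3611
P_K = P₀×ρ^K = 0.361085 × 0.65049^7 = 0.361085 × 0.0492816 = 0.01779
Blocking probability P_7 = 0.01779 (1.78%)
L = ρ[1 - (K+1)ρ^K + Kρ^(K+1)] / [(1-ρ)(1-ρ^(K+1))]
L = 0.65049 × (1 - 8×0.049282 + 7×0.032057) / ((1 - 0.65049) × (1 - 0.032057)) = 1.5962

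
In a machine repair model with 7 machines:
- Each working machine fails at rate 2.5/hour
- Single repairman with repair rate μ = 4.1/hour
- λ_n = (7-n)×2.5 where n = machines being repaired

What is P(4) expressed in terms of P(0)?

P(4)/P(0) = ∏_{i=0}^{4-1} λ_i/μ_{i+1}
= (7-0)×2.5/4.1 × (7-1)×2.5/4.1 × (7-2)×2.5/4.1 × (7-3)×2.5/4.1
= 116.1192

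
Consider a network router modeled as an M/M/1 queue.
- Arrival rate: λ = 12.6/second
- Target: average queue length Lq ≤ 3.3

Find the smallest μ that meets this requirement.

For M/M/1: Lq = λ²/(μ(μ-λ))
Need Lq ≤ 3.3, i.e. μ(μ-λ) ≥ λ²/3.3
μ² - 12.6μ - 158.76/3.3 ≥ 0  →  μ² - 12.6μ - 48.1091 ≥ 0
Quadratic formula (positive root): μ = [λ + √(λ² + 4×48.1091)]/2
Discriminant: 158.76 + 4×48.1091 = 351.1964, √351.1964 = 18.7402
μ ≥ (12.6 + 18.7402)/2 = 15.6701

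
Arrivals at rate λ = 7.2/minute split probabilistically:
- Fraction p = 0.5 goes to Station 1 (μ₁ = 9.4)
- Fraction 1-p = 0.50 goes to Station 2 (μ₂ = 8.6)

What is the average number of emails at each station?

Effective rates: λ₁ = 7.2×0.5 = 3.6, λ₂ = 7.2×0.50 = 3.6
Station 1: ρ₁ = 3.6/9.4 = 0.3830, L₁ = ρ₁/(1-ρ₁) = 0.3830/(1-0.3830) = 0.6207
Station 2: ρ₂ = 3.6/8.6 = 0.4186, L₂ = ρ₂/(1-ρ₂) = 0.4186/(1-0.4186) = 0.7200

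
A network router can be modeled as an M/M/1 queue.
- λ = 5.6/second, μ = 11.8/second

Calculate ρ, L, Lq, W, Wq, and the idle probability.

Step 1: ρ = λ/μ = 5.6/11.8 = 0.4746
Step 2: L = λ/(μ-λ) = 5.6/6.20 = 0.9032
Step 3: Lq = λ²/(μ(μ-λ)) = 31.36/(11.8×6.20) = 0.4286
Step 4: W = 1/(μ-λ) = 1/6.20 = 0.16129
Step 5: Wq = λ/(μ(μ-λ)) = 5.6/(11.8×6.20) = 0.07654
Step 6: P(0) = 1-ρ = 0.5254
Verify: L = λW = 5.6×0.16129 = 0.9032 ✔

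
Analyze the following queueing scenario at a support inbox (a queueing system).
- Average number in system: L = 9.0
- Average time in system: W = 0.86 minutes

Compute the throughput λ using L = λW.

Little's Law: L = λW, so λ = L/W
λ = 9.0/0.86 = 10.4651 emails/minute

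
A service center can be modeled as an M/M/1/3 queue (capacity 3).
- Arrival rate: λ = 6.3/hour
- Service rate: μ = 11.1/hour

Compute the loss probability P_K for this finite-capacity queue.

ρ = λ/μ = 6.3/11.1 = 0.56757
P₀ = (1-ρ)/(1-ρ^(K+1)) = (1-0.56757)/(1-0.56757^4) = 0.4324/0.8962 = 0.4825
P_K = P₀×ρ^K = 0.48250 × 0.56757^3 = 0.48250 × 0.18283 = 0.08822
Blocking probability = 8.82%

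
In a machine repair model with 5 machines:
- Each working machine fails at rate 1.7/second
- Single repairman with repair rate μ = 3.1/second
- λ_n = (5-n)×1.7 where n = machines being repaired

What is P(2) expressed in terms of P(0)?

P(2)/P(0) = ∏_{i=0}^{2-1} λ_i/μ_{i+1}
= (5-0)×1.7/3.1 × (5-1)×1.7/3.1
= 6.0146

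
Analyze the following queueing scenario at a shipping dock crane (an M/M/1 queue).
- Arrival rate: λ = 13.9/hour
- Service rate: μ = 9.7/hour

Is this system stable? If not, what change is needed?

Stability requires ρ = λ/(cμ) < 1
ρ = 13.9/(1 × 9.7) = 13.9/9.70 = 1.4330
Since 1.4330 ≥ 1, the system is UNSTABLE.
Queue grows without bound. Need μ > λ = 13.9.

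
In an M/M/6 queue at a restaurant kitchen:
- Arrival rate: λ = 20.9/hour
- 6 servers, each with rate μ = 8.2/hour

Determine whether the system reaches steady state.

Stability requires ρ = λ/(cμ) < 1
ρ = 20.9/(6 × 8.2) = 20.9/49.20 = 0.4248
Since 0.4248 < 1, the system is STABLE.
The servers are busy 42.48% of the time.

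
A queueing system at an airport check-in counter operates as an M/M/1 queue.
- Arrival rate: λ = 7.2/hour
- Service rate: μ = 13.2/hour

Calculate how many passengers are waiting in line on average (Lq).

ρ = λ/μ = 7.2/13.2 = 0.5455
For M/M/1: Lq = λ²/(μ(μ-λ))
Lq = 51.84/(13.2 × 6.00)
Lq = 0.6545 passengers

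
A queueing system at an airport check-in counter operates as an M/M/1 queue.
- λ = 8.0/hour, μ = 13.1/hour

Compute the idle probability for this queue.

ρ = λ/μ = 8.0/13.1 = 0.6107
P(0) = 1 - ρ = 1 - 0.6107 = 0.3893
The server is idle 38.93% of the time.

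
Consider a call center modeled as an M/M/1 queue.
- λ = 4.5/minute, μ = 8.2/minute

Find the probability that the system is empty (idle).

ρ = λ/μ = 4.5/8.2 = 0.5488
P(0) = 1 - ρ = 1 - 0.5488 = 0.4512
The server is idle 45.12% of the time.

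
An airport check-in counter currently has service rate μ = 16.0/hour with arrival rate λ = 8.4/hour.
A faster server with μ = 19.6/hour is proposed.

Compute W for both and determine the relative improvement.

System 1: ρ₁ = 8.4/16.0 = 0.5250, W₁ = 1/(16.0-8.4) = 0.13158
System 2: ρ₂ = 8.4/19.6 = 0.4286, W₂ = 1/(19.6-8.4) = 0.089286
Improvement: (W₁-W₂)/W₁ = (0.13158-0.089286)/0.13158 = 32.14%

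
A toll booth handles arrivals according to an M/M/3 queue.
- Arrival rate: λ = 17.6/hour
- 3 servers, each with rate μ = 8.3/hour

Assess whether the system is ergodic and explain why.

Stability requires ρ = λ/(cμ) < 1
ρ = 17.6/(3 × 8.3) = 17.6/24.90 = 0.7068
Since 0.7068 < 1, the system is STABLE.
The servers are busy 70.68% of the time.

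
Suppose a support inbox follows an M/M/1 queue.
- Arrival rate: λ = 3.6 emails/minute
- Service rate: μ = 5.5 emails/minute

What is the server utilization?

Server utilization: ρ = λ/μ
ρ = 3.6/5.5 = 0.6545
The server is busy 65.45% of the time.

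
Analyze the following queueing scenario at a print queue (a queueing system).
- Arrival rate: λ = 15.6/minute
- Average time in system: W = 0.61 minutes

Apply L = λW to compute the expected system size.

Little's Law: L = λW
L = 15.6 × 0.61 = 9.5160 jobs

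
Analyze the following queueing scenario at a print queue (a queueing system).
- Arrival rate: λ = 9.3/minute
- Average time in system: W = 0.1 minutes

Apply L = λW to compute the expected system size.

Little's Law: L = λW
L = 9.3 × 0.1 = 0.9300 jobs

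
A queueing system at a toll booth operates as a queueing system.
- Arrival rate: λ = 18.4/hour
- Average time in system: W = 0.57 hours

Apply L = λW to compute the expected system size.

Little's Law: L = λW
L = 18.4 × 0.57 = 10.4880 vehicles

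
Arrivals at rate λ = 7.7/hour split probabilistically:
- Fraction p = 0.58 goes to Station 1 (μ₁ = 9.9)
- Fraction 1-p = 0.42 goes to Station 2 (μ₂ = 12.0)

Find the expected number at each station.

Effective rates: λ₁ = 7.7×0.58 = 4.466, λ₂ = 7.7×0.42 = 3.234
Station 1: ρ₁ = 4.466/9.9 = 0.45111, L₁ = ρ₁/(1-ρ₁) = 0.45111/(1-0.45111) = 0.8219
Station 2: ρ₂ = 3.234/12.0 = 0.2695, L₂ = ρ₂/(1-ρ₂) = 0.2695/(1-0.2695) = 0.3689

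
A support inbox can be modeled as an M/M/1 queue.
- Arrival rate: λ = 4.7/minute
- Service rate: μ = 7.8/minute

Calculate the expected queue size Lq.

ρ = λ/μ = 4.7/7.8 = 0.6026
For M/M/1: Lq = λ²/(μ(μ-λ))
Lq = 22.09/(7.8 × 3.10)
Lq = 0.9136 emails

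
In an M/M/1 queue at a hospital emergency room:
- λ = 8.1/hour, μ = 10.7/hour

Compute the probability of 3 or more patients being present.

ρ = λ/μ = 8.1/10.7 = 0.7570
P(N ≥ n) = ρⁿ
P(N ≥ 3) = 0.7570^3
P(N ≥ 3) = 0.4338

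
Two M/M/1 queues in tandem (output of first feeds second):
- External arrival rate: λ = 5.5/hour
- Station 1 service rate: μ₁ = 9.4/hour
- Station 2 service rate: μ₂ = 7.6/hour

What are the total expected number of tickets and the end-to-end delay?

By Jackson's theorem, each station behaves as independent M/M/1.
Station 1: ρ₁ = 5.5/9.4 = 0.5851, L₁ = ρ₁/(1-ρ₁) = λ/(μ₁-λ) = 5.5/3.90 = 1.4103
Station 2: ρ₂ = 5.5/7.6 = 0.7237, L₂ = ρ₂/(1-ρ₂) = λ/(μ₂-λ) = 5.5/2.10 = 2.6190
Total: L = L₁ + L₂ = 1.4103 + 2.6190 = 4.0293
W = L/λ = 4.0293/5.5 = 0.7326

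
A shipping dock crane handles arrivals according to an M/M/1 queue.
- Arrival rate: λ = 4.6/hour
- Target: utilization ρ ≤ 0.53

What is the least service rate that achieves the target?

ρ = λ/μ, so μ = λ/ρ
μ ≥ 4.6/0.53 = 8.6792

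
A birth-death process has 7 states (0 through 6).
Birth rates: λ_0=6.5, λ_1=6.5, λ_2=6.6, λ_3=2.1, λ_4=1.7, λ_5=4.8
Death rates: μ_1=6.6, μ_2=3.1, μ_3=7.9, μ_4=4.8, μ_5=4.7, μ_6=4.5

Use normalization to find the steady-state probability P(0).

Ratios P(n)/P(0) = (λ₀···λₙ₋₁)/(μ₁···μₙ):
P(1)/P(0) = (6.5)/(6.6) = 0.9848
P(2)/P(0) = (6.5×6.5)/(6.6×3.1) = 2.0650
P(3)/P(0) = (6.5×6.5×6.6)/(6.6×3.1×7.9) = 1.7252
P(4)/P(0) = (6.5×6.5×6.6×2.1)/(6.6×3.1×7.9×4.8) = 0.7548
P(5)/P(0) = (6.5×6.5×6.6×2.1×1.7)/(6.6×3.1×7.9×4.8×4.7) = 0.2730
P(6)/P(0) = (6.5×6.5×6.6×2.1×1.7×4.8)/(6.6×3.1×7.9×4.8×4.7×4.5) = 0.2912

Normalization: ∑ P(n) = 1
P(0) × (1.0000 + 0.9848 + 2.0650 + 1.7252 + 0.7548 + 0.2730 + 0.2912) = 1
P(0) × 7.0940 = 1
P(0) = 1/7.0940 = 0.1410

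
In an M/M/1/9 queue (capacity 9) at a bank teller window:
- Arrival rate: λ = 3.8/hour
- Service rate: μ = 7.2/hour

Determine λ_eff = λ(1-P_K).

ρ = λ/μ = 3.8/7.2 = 0.5277778
P₀ = (1-ρ)/(1-ρ^(K+1)) = (1-0.5277778)/(1-0.5277778^10) = 0.4722/0.9983 = 0.4730
P_K = P₀×ρ^K = 0.4730 × 0.5277778^9 = 0.4730 × 0.003177 = 0.001503
λ_eff = λ(1-P_K) = 3.8 × (1 - 0.001503) = 3.8 × 0.9985 = 3.7943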